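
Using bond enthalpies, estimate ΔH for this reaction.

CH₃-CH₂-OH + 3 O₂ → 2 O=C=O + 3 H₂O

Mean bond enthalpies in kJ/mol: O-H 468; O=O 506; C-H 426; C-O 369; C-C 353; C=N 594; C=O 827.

ΔH ≈ −1278 kJ

Bonds broken (reactants):
  C-C: 1 × 353 = 353
  C-H: 5 × 426 = 2130
  C-O: 1 × 369 = 369
  O-H: 1 × 468 = 468
  O=O: 3 × 506 = 1518
  Σ(broken) = 4838 kJ
Bonds formed (products):
  C=O: 4 × 827 = 3308
  O-H: 6 × 468 = 2808
  Σ(formed) = 6116 kJ
ΔH = Σ(broken) − Σ(formed) = 4838 − 6116 = −1278 kJ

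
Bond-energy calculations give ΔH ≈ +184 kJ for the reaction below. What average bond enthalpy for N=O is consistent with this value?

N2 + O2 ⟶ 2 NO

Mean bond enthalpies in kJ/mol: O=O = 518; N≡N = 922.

Let D be the N=O bond energy.
Σ(broken) = 1×922 + 1×518 = 1440
Σ(formed) = 2×D = 2D
ΔH = Σ(broken) − Σ(formed) = (1440) − (2D) = +1440 − 2D
Setting this equal to +184 kJ gives 2D = 1256, so D = 628 kJ/mol.

D(N=O) ≈ 628 kJ/mol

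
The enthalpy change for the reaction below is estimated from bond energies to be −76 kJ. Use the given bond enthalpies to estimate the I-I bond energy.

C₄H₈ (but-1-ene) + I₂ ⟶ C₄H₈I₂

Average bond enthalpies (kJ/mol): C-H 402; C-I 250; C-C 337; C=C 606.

D(I-I) ≈ 155 kJ/mol

Let D be the I-I bond energy.
Σ(broken) = 2×337 + 8×402 + 1×606 + 1×D = 4496 + D
Σ(formed) = 3×337 + 8×402 + 2×250 = 4727
ΔH = Σ(broken) − Σ(formed) = (4496 + D) − (4727) = −231 + D
Setting this equal to −76 kJ gives D = 155 kJ/mol.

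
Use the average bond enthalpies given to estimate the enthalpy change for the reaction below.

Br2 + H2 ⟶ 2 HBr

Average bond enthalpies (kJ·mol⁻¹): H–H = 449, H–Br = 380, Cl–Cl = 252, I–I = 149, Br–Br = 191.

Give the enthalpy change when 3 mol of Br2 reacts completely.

ΔH = −360 kJ

Bonds broken (reactants):
  Br–Br: 1 × 191 = 191
  H–H: 1 × 449 = 449
  Σ(broken) = 640 kJ
Bonds formed (products):
  H–Br: 2 × 380 = 760
  Σ(formed) = 760 kJ
ΔH = Σ(broken) − Σ(formed) = 640 − 760 = −120 kJ
For 3× the reaction as written: 3 × (−120) = −360 kJ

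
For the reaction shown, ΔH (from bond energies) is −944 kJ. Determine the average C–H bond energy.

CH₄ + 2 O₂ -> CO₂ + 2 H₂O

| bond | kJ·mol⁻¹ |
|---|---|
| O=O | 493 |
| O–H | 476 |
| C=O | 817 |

D(C–H) ≈ 402 kJ/mol

Let D be the C–H bond energy.
Σ(broken) = 4×D + 2×493 = 986 + 4D
Σ(formed) = 2×817 + 4×476 = 3538
ΔH = Σ(broken) − Σ(formed) = (986 + 4D) − (3538) = −2552 + 4D
Setting this equal to −944 kJ gives 4D = 1608, so D = 402 kJ/mol.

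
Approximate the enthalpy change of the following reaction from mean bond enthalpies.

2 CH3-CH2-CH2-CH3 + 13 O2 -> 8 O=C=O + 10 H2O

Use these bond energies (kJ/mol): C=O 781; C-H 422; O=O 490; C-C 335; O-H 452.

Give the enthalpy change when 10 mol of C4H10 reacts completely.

Bonds broken (reactants):
  C-C: 6 × 335 = 2010
  C-H: 20 × 422 = 8440
  O=O: 13 × 490 = 6370
  Σ(broken) = 16820 kJ
Bonds formed (products):
  C=O: 16 × 781 = 12496
  O-H: 20 × 452 = 9040
  Σ(formed) = 21536 kJ
ΔH = Σ(broken) − Σ(formed) = 16820 − 21536 = −4716 kJ
For 5× the reaction as written: 5 × (−4716) = −23580 kJ

ΔH = −23580 kJ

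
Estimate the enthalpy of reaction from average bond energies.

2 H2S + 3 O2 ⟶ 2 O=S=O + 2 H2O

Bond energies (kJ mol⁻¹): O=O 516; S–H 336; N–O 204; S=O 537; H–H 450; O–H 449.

Bonds broken (reactants):
  O=O: 3 × 516 = 1548
  S–H: 4 × 336 = 1344
  Σ(broken) = 2892 kJ
Bonds formed (products):
  O–H: 4 × 449 = 1796
  S=O: 4 × 537 = 2148
  Σ(formed) = 3944 kJ
ΔH = Σ(broken) − Σ(formed) = 2892 − 3944 = −1052 kJ

ΔH ≈ −1052 kJ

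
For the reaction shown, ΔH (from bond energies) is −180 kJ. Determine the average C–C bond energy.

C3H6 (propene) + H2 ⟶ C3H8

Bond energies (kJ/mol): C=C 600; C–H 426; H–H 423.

Let D be the C–C bond energy.
Σ(broken) = 1×D + 6×426 + 1×600 + 1×423 = 3579 + D
Σ(formed) = 2×D + 8×426 = 3408 + 2D
ΔH = Σ(broken) − Σ(formed) = (3579 + D) − (3408 + 2D) = +171 − D
Setting this equal to −180 kJ gives D = 351 kJ/mol.

D(C–C) ≈ 351 kJ/mol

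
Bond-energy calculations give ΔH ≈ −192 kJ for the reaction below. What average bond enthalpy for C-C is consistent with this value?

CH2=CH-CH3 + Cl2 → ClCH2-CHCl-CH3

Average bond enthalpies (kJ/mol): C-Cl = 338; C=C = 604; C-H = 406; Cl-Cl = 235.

D(C-C) ≈ 355 kJ/mol

Let D be the C-C bond energy.
Σ(broken) = 1×D + 6×406 + 1×604 + 1×235 = 3275 + D
Σ(formed) = 2×D + 2×338 + 6×406 = 3112 + 2D
ΔH = Σ(broken) − Σ(formed) = (3275 + D) − (3112 + 2D) = +163 − D
Setting this equal to −192 kJ gives D = 355 kJ/mol.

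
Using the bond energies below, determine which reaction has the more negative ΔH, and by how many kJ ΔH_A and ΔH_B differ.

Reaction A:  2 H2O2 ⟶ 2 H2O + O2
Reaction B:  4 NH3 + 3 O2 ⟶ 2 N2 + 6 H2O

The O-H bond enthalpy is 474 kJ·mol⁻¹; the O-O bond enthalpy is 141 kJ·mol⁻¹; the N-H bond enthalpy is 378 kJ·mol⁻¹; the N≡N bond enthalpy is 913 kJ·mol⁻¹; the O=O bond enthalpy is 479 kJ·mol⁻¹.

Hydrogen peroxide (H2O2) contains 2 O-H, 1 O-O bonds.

Reaction A:
  Bonds broken (reactants):
    O-H: 4 × 474 = 1896
    O-O: 2 × 141 = 282
    Σ(broken) = 2178 kJ
  Bonds formed (products):
    O-H: 4 × 474 = 1896
    O=O: 1 × 479 = 479
    Σ(formed) = 2375 kJ
  ΔH_A = 2178 − 2375 = −197 kJ
Reaction B:
  Bonds broken (reactants):
    N-H: 12 × 378 = 4536
    O=O: 3 × 479 = 1437
    Σ(broken) = 5973 kJ
  Bonds formed (products):
    N≡N: 2 × 913 = 1826
    O-H: 12 × 474 = 5688
    Σ(formed) = 7514 kJ
  ΔH_B = 5973 − 7514 = −1541 kJ
ΔH_A − ΔH_B = +1344 kJ, so reaction B has the more negative ΔH; |ΔH_A − ΔH_B| = 1344 kJ.

Reaction B, by 1344 kJ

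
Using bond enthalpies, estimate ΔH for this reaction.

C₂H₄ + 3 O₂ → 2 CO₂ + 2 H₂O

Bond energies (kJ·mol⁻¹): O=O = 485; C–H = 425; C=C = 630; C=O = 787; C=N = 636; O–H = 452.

ΔH ≈ −1171 kJ

Bonds broken (reactants):
  C–H: 4 × 425 = 1700
  C=C: 1 × 630 = 630
  O=O: 3 × 485 = 1455
  Σ(broken) = 3785 kJ
Bonds formed (products):
  C=O: 4 × 787 = 3148
  O–H: 4 × 452 = 1808
  Σ(formed) = 4956 kJ
ΔH = Σ(broken) − Σ(formed) = 3785 − 4956 = −1171 kJ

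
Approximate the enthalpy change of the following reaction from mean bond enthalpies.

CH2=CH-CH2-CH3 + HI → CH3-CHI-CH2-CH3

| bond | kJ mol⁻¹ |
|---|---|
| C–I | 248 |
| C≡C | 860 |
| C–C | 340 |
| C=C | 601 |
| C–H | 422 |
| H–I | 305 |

Bonds broken (reactants):
  C–C: 2 × 340 = 680
  C–H: 8 × 422 = 3376
  C=C: 1 × 601 = 601
  H–I: 1 × 305 = 305
  Σ(broken) = 4962 kJ
Bonds formed (products):
  C–C: 3 × 340 = 1020
  C–H: 9 × 422 = 3798
  C–I: 1 × 248 = 248
  Σ(formed) = 5066 kJ
ΔH = Σ(broken) − Σ(formed) = 4962 − 5066 = −104 kJ

ΔH ≈ −104 kJ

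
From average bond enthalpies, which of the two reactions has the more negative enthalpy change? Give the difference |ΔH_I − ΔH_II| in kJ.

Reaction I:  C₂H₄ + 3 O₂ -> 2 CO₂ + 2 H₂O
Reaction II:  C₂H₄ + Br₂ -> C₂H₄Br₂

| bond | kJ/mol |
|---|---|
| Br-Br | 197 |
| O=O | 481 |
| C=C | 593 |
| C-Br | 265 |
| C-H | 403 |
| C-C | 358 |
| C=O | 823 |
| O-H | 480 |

Reaction I:
  Bonds broken (reactants):
    C-H: 4 × 403 = 1612
    C=C: 1 × 593 = 593
    O=O: 3 × 481 = 1443
    Σ(broken) = 3648 kJ
  Bonds formed (products):
    C=O: 4 × 823 = 3292
    O-H: 4 × 480 = 1920
    Σ(formed) = 5212 kJ
  ΔH_I = 3648 − 5212 = −1564 kJ
Reaction II:
  Bonds broken (reactants):
    Br-Br: 1 × 197 = 197
    C-H: 4 × 403 = 1612
    C=C: 1 × 593 = 593
    Σ(broken) = 2402 kJ
  Bonds formed (products):
    C-Br: 2 × 265 = 530
    C-C: 1 × 358 = 358
    C-H: 4 × 403 = 1612
    Σ(formed) = 2500 kJ
  ΔH_II = 2402 − 2500 = −98 kJ
ΔH_I − ΔH_II = −1466 kJ, so reaction I has the more negative ΔH; |ΔH_I − ΔH_II| = 1466 kJ.

Reaction I, by 1466 kJ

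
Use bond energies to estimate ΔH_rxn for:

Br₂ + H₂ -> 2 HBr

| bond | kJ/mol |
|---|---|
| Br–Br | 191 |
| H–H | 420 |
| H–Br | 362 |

ΔH ≈ −113 kJ

Bonds broken (reactants):
  Br–Br: 1 × 191 = 191
  H–H: 1 × 420 = 420
  Σ(broken) = 611 kJ
Bonds formed (products):
  H–Br: 2 × 362 = 724
  Σ(formed) = 724 kJ
ΔH = Σ(broken) − Σ(formed) = 611 − 724 = −113 kJ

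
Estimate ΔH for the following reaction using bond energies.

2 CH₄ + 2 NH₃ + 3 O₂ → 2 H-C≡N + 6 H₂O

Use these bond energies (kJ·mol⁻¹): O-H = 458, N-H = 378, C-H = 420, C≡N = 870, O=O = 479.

ΔH ≈ −1011 kJ

Bonds broken (reactants):
  C-H: 8 × 420 = 3360
  N-H: 6 × 378 = 2268
  O=O: 3 × 479 = 1437
  Σ(broken) = 7065 kJ
Bonds formed (products):
  C≡N: 2 × 870 = 1740
  C-H: 2 × 420 = 840
  O-H: 12 × 458 = 5496
  Σ(formed) = 8076 kJ
ΔH = Σ(broken) − Σ(formed) = 7065 − 8076 = −1011 kJ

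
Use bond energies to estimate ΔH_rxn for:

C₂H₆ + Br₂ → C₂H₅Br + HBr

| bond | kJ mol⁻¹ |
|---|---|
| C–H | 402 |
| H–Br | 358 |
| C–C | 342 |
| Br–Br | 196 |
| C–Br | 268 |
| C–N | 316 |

ΔH ≈ −28 kJ

Bonds broken (reactants):
  Br–Br: 1 × 196 = 196
  C–C: 1 × 342 = 342
  C–H: 6 × 402 = 2412
  Σ(broken) = 2950 kJ
Bonds formed (products):
  C–Br: 1 × 268 = 268
  C–C: 1 × 342 = 342
  C–H: 5 × 402 = 2010
  H–Br: 1 × 358 = 358
  Σ(formed) = 2978 kJ
ΔH = Σ(broken) − Σ(formed) = 2950 − 2978 = −28 kJ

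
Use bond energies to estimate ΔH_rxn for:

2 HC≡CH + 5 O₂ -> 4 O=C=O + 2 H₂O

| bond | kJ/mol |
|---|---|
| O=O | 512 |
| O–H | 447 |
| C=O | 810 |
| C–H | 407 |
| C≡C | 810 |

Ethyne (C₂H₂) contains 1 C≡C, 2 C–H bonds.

ΔH ≈ −2460 kJ

Bonds broken (reactants):
  C≡C: 2 × 810 = 1620
  C–H: 4 × 407 = 1628
  O=O: 5 × 512 = 2560
  Σ(broken) = 5808 kJ
Bonds formed (products):
  C=O: 8 × 810 = 6480
  O–H: 4 × 447 = 1788
  Σ(formed) = 8268 kJ
ΔH = Σ(broken) − Σ(formed) = 5808 − 8268 = −2460 kJ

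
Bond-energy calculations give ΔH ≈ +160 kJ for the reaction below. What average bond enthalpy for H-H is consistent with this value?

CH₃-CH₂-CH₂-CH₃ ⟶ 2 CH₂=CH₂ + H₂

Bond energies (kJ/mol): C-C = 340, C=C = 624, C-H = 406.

Let D be the H-H bond energy.
Σ(broken) = 3×340 + 10×406 = 5080
Σ(formed) = 8×406 + 2×624 + 1×D = 4496 + D
ΔH = Σ(broken) − Σ(formed) = (5080) − (4496 + D) = +584 − D
Setting this equal to +160 kJ gives D = 424 kJ/mol.

D(H-H) ≈ 424 kJ/mol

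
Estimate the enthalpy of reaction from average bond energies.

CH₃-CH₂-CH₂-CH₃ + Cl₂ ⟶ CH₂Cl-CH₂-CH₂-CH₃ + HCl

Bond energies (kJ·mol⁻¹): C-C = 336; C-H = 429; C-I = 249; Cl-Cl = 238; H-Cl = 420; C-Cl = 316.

ΔH ≈ −69 kJ

Bonds broken (reactants):
  C-C: 3 × 336 = 1008
  C-H: 10 × 429 = 4290
  Cl-Cl: 1 × 238 = 238
  Σ(broken) = 5536 kJ
Bonds formed (products):
  C-C: 3 × 336 = 1008
  C-Cl: 1 × 316 = 316
  C-H: 9 × 429 = 3861
  H-Cl: 1 × 420 = 420
  Σ(formed) = 5605 kJ
ΔH = Σ(broken) − Σ(formed) = 5536 − 5605 = −69 kJ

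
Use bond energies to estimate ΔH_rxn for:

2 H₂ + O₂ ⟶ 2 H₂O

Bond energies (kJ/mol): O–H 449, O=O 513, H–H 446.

ΔH ≈ −391 kJ

Bonds broken (reactants):
  H–H: 2 × 446 = 892
  O=O: 1 × 513 = 513
  Σ(broken) = 1405 kJ
Bonds formed (products):
  O–H: 4 × 449 = 1796
  Σ(formed) = 1796 kJ
ΔH = Σ(broken) − Σ(formed) = 1405 − 1796 = −391 kJ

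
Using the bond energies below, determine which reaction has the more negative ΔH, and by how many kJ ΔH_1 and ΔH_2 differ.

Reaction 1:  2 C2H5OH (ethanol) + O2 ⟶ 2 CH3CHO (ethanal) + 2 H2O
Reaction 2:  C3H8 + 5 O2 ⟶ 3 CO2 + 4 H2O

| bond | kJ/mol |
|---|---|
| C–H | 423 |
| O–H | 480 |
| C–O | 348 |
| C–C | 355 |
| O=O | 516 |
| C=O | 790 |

Reaction 2, by 1424 kJ

Reaction 1:
  Bonds broken (reactants):
    C–C: 2 × 355 = 710
    C–H: 10 × 423 = 4230
    C–O: 2 × 348 = 696
    O–H: 2 × 480 = 960
    O=O: 1 × 516 = 516
    Σ(broken) = 7112 kJ
  Bonds formed (products):
    C–C: 2 × 355 = 710
    C–H: 8 × 423 = 3384
    C=O: 2 × 790 = 1580
    O–H: 4 × 480 = 1920
    Σ(formed) = 7594 kJ
  ΔH_1 = 7112 − 7594 = −482 kJ
Reaction 2:
  Bonds broken (reactants):
    C–C: 2 × 355 = 710
    C–H: 8 × 423 = 3384
    O=O: 5 × 516 = 2580
    Σ(broken) = 6674 kJ
  Bonds formed (products):
    C=O: 6 × 790 = 4740
    O–H: 8 × 480 = 3840
    Σ(formed) = 8580 kJ
  ΔH_2 = 6674 − 8580 = −1906 kJ
ΔH_1 − ΔH_2 = +1424 kJ, so reaction 2 has the more negative ΔH; |ΔH_1 − ΔH_2| = 1424 kJ.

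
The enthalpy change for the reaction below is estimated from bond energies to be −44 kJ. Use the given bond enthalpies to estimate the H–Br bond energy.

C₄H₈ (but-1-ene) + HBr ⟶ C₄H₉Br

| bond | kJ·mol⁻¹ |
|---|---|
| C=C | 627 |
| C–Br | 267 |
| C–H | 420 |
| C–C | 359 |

Let D be the H–Br bond energy.
Σ(broken) = 2×359 + 8×420 + 1×627 + 1×D = 4705 + D
Σ(formed) = 1×267 + 3×359 + 9×420 = 5124
ΔH = Σ(broken) − Σ(formed) = (4705 + D) − (5124) = −419 + D
Setting this equal to −44 kJ gives D = 375 kJ/mol.

D(H–Br) ≈ 375 kJ/mol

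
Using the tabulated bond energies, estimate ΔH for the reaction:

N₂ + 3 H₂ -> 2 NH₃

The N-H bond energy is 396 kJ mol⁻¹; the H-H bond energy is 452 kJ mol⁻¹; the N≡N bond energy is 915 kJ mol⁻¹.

Bonds broken (reactants):
  H-H: 3 × 452 = 1356
  N≡N: 1 × 915 = 915
  Σ(broken) = 2271 kJ
Bonds formed (products):
  N-H: 6 × 396 = 2376
  Σ(formed) = 2376 kJ
ΔH = Σ(broken) − Σ(formed) = 2271 − 2376 = −105 kJ

ΔH ≈ −105 kJ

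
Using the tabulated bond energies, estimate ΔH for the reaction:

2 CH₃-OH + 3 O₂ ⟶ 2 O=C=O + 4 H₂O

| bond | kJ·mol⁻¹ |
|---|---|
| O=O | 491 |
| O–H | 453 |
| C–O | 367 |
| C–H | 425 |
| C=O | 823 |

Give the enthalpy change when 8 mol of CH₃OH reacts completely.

ΔH = −5012 kJ

Bonds broken (reactants):
  C–H: 6 × 425 = 2550
  C–O: 2 × 367 = 734
  O–H: 2 × 453 = 906
  O=O: 3 × 491 = 1473
  Σ(broken) = 5663 kJ
Bonds formed (products):
  C=O: 4 × 823 = 3292
  O–H: 8 × 453 = 3624
  Σ(formed) = 6916 kJ
ΔH = Σ(broken) − Σ(formed) = 5663 − 6916 = −1253 kJ
For 4× the reaction as written: 4 × (−1253) = −5012 kJ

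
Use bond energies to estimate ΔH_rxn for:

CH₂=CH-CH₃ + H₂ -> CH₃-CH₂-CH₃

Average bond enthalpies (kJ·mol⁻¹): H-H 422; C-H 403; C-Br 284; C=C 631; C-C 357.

Bonds broken (reactants):
  C-C: 1 × 357 = 357
  C-H: 6 × 403 = 2418
  C=C: 1 × 631 = 631
  H-H: 1 × 422 = 422
  Σ(broken) = 3828 kJ
Bonds formed (products):
  C-C: 2 × 357 = 714
  C-H: 8 × 403 = 3224
  Σ(formed) = 3938 kJ
ΔH = Σ(broken) − Σ(formed) = 3828 − 3938 = −110 kJ

ΔH ≈ −110 kJ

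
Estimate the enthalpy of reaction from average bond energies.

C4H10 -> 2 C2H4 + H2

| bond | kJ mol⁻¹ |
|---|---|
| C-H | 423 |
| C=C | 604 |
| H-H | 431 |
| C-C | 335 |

ΔH ≈ +212 kJ

Bonds broken (reactants):
  C-C: 3 × 335 = 1005
  C-H: 10 × 423 = 4230
  Σ(broken) = 5235 kJ
Bonds formed (products):
  C-H: 8 × 423 = 3384
  C=C: 2 × 604 = 1208
  H-H: 1 × 431 = 431
  Σ(formed) = 5023 kJ
ΔH = Σ(broken) − Σ(formed) = 5235 − 5023 = +212 kJ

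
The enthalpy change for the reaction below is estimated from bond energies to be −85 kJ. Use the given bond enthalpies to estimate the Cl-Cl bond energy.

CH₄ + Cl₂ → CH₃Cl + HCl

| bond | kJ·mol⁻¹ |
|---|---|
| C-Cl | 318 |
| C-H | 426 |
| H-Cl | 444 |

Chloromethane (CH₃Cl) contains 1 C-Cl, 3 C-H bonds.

Let D be the Cl-Cl bond energy.
Σ(broken) = 4×426 + 1×D = 1704 + D
Σ(formed) = 1×318 + 3×426 + 1×444 = 2040
ΔH = Σ(broken) − Σ(formed) = (1704 + D) − (2040) = −336 + D
Setting this equal to −85 kJ gives D = 251 kJ/mol.

D(Cl-Cl) ≈ 251 kJ/mol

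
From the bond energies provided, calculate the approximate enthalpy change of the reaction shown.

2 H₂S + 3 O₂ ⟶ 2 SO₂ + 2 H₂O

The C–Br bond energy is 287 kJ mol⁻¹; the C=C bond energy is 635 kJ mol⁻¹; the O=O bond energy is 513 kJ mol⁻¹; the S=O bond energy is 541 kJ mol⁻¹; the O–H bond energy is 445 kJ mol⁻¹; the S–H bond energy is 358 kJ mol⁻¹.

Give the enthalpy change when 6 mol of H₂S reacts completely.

Bonds broken (reactants):
  O=O: 3 × 513 = 1539
  S–H: 4 × 358 = 1432
  Σ(broken) = 2971 kJ
Bonds formed (products):
  O–H: 4 × 445 = 1780
  S=O: 4 × 541 = 2164
  Σ(formed) = 3944 kJ
ΔH = Σ(broken) − Σ(formed) = 2971 − 3944 = −973 kJ
For 3× the reaction as written: 3 × (−973) = −2919 kJ

ΔH = −2919 kJ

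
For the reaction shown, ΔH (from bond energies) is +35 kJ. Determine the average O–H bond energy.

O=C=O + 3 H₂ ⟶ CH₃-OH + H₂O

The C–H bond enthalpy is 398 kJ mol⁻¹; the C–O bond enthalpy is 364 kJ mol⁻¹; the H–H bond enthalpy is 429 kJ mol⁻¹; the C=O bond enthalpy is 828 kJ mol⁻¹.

Let D be the O–H bond energy.
Σ(broken) = 2×828 + 3×429 = 2943
Σ(formed) = 3×398 + 1×364 + 3×D = 1558 + 3D
ΔH = Σ(broken) − Σ(formed) = (2943) − (1558 + 3D) = +1385 − 3D
Setting this equal to +35 kJ gives 3D = 1350, so D = 450 kJ/mol.

D(O–H) ≈ 450 kJ/mol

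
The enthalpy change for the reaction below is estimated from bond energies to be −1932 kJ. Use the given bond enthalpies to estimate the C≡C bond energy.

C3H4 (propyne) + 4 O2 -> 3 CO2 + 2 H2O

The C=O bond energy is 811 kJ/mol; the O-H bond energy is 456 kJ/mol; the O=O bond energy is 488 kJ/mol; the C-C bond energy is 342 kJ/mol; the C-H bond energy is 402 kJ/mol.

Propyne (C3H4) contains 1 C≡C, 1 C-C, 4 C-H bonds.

Let D be the C≡C bond energy.
Σ(broken) = 1×D + 1×342 + 4×402 + 4×488 = 3902 + D
Σ(formed) = 6×811 + 4×456 = 6690
ΔH = Σ(broken) − Σ(formed) = (3902 + D) − (6690) = −2788 + D
Setting this equal to −1932 kJ gives D = 856 kJ/mol.

D(C≡C) ≈ 856 kJ/mol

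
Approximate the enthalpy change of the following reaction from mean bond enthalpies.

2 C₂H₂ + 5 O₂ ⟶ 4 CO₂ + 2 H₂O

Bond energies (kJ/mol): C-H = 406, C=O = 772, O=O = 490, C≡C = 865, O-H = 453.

Bonds broken (reactants):
  C≡C: 2 × 865 = 1730
  C-H: 4 × 406 = 1624
  O=O: 5 × 490 = 2450
  Σ(broken) = 5804 kJ
Bonds formed (products):
  C=O: 8 × 772 = 6176
  O-H: 4 × 453 = 1812
  Σ(formed) = 7988 kJ
ΔH = Σ(broken) − Σ(formed) = 5804 − 7988 = −2184 kJ

ΔH ≈ −2184 kJ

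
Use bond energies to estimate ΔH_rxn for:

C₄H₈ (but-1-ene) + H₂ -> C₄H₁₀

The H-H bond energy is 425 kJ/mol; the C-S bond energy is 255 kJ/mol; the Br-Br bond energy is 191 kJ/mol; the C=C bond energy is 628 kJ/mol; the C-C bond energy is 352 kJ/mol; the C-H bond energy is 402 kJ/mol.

ΔH ≈ −103 kJ

Bonds broken (reactants):
  C-C: 2 × 352 = 704
  C-H: 8 × 402 = 3216
  C=C: 1 × 628 = 628
  H-H: 1 × 425 = 425
  Σ(broken) = 4973 kJ
Bonds formed (products):
  C-C: 3 × 352 = 1056
  C-H: 10 × 402 = 4020
  Σ(formed) = 5076 kJ
ΔH = Σ(broken) − Σ(formed) = 4973 − 5076 = −103 kJ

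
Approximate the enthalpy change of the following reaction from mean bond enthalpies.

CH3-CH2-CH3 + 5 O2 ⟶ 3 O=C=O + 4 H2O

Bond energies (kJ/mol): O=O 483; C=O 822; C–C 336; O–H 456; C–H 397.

Bonds broken (reactants):
  C–C: 2 × 336 = 672
  C–H: 8 × 397 = 3176
  O=O: 5 × 483 = 2415
  Σ(broken) = 6263 kJ
Bonds formed (products):
  C=O: 6 × 822 = 4932
  O–H: 8 × 456 = 3648
  Σ(formed) = 8580 kJ
ΔH = Σ(broken) − Σ(formed) = 6263 − 8580 = −2317 kJ

ΔH ≈ −2317 kJ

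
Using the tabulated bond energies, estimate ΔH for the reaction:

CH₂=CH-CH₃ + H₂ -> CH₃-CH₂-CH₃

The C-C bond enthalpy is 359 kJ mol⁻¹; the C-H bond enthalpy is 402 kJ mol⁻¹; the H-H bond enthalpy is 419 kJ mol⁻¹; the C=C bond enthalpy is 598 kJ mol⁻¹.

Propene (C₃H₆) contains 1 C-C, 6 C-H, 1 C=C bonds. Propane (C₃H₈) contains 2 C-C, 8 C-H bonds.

Bonds broken (reactants):
  C-C: 1 × 359 = 359
  C-H: 6 × 402 = 2412
  C=C: 1 × 598 = 598
  H-H: 1 × 419 = 419
  Σ(broken) = 3788 kJ
Bonds formed (products):
  C-C: 2 × 359 = 718
  C-H: 8 × 402 = 3216
  Σ(formed) = 3934 kJ
ΔH = Σ(broken) − Σ(formed) = 3788 − 3934 = −146 kJ

ΔH ≈ −146 kJ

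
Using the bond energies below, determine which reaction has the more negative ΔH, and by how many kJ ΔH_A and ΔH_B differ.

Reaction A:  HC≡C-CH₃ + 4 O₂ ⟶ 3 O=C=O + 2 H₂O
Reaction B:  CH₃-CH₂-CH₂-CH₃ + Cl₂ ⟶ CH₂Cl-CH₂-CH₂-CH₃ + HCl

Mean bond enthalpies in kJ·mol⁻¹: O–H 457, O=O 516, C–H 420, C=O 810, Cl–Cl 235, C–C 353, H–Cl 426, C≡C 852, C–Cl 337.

Reaction A, by 1631 kJ

Reaction A:
  Bonds broken (reactants):
    C≡C: 1 × 852 = 852
    C–C: 1 × 353 = 353
    C–H: 4 × 420 = 1680
    O=O: 4 × 516 = 2064
    Σ(broken) = 4949 kJ
  Bonds formed (products):
    C=O: 6 × 810 = 4860
    O–H: 4 × 457 = 1828
    Σ(formed) = 6688 kJ
  ΔH_A = 4949 − 6688 = −1739 kJ
Reaction B:
  Bonds broken (reactants):
    C–C: 3 × 353 = 1059
    C–H: 10 × 420 = 4200
    Cl–Cl: 1 × 235 = 235
    Σ(broken) = 5494 kJ
  Bonds formed (products):
    C–C: 3 × 353 = 1059
    C–Cl: 1 × 337 = 337
    C–H: 9 × 420 = 3780
    H–Cl: 1 × 426 = 426
    Σ(formed) = 5602 kJ
  ΔH_B = 5494 − 5602 = −108 kJ
ΔH_A − ΔH_B = −1631 kJ, so reaction A has the more negative ΔH; |ΔH_A − ΔH_B| = 1631 kJ.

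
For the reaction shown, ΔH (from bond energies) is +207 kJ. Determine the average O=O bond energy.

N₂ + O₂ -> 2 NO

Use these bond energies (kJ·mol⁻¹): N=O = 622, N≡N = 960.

D(O=O) ≈ 491 kJ/mol

Let D be the O=O bond energy.
Σ(broken) = 1×960 + 1×D = 960 + D
Σ(formed) = 2×622 = 1244
ΔH = Σ(broken) − Σ(formed) = (960 + D) − (1244) = −284 + D
Setting this equal to +207 kJ gives D = 491 kJ/mol.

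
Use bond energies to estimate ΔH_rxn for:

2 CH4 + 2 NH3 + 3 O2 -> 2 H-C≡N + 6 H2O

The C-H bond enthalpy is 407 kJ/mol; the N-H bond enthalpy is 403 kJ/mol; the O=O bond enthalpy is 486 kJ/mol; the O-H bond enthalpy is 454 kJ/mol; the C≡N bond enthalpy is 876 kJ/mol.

Bonds broken (reactants):
  C-H: 8 × 407 = 3256
  N-H: 6 × 403 = 2418
  O=O: 3 × 486 = 1458
  Σ(broken) = 7132 kJ
Bonds formed (products):
  C≡N: 2 × 876 = 1752
  C-H: 2 × 407 = 814
  O-H: 12 × 454 = 5448
  Σ(formed) = 8014 kJ
ΔH = Σ(broken) − Σ(formed) = 7132 − 8014 = −882 kJ

ΔH ≈ −882 kJ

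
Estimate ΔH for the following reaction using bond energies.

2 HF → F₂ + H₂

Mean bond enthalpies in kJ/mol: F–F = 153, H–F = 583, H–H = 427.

ΔH ≈ +586 kJ

Bonds broken (reactants):
  H–F: 2 × 583 = 1166
  Σ(broken) = 1166 kJ
Bonds formed (products):
  F–F: 1 × 153 = 153
  H–H: 1 × 427 = 427
  Σ(formed) = 580 kJ
ΔH = Σ(broken) − Σ(formed) = 1166 − 580 = +586 kJ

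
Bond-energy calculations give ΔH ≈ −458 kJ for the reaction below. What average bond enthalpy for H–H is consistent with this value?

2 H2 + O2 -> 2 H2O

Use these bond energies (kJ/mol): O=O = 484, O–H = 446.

D(H–H) ≈ 421 kJ/mol

Let D be the H–H bond energy.
Σ(broken) = 2×D + 1×484 = 484 + 2D
Σ(formed) = 4×446 = 1784
ΔH = Σ(broken) − Σ(formed) = (484 + 2D) − (1784) = −1300 + 2D
Setting this equal to −458 kJ gives 2D = 842, so D = 421 kJ/mol.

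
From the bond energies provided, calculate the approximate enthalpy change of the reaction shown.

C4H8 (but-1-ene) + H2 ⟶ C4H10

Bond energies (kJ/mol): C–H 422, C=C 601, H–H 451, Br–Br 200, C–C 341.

Bonds broken (reactants):
  C–C: 2 × 341 = 682
  C–H: 8 × 422 = 3376
  C=C: 1 × 601 = 601
  H–H: 1 × 451 = 451
  Σ(broken) = 5110 kJ
Bonds formed (products):
  C–C: 3 × 341 = 1023
  C–H: 10 × 422 = 4220
  Σ(formed) = 5243 kJ
ΔH = Σ(broken) − Σ(formed) = 5110 − 5243 = −133 kJ

ΔH ≈ −133 kJ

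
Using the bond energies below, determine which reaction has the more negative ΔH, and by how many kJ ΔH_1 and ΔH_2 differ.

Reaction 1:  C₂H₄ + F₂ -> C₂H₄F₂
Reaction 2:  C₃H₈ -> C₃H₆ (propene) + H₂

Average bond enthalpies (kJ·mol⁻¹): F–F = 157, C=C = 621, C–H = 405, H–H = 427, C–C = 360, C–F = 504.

Reaction 1:
  Bonds broken (reactants):
    C–H: 4 × 405 = 1620
    C=C: 1 × 621 = 621
    F–F: 1 × 157 = 157
    Σ(broken) = 2398 kJ
  Bonds formed (products):
    C–C: 1 × 360 = 360
    C–F: 2 × 504 = 1008
    C–H: 4 × 405 = 1620
    Σ(formed) = 2988 kJ
  ΔH_1 = 2398 − 2988 = −590 kJ
Reaction 2:
  Bonds broken (reactants):
    C–C: 2 × 360 = 720
    C–H: 8 × 405 = 3240
    Σ(broken) = 3960 kJ
  Bonds formed (products):
    C–C: 1 × 360 = 360
    C–H: 6 × 405 = 2430
    C=C: 1 × 621 = 621
    H–H: 1 × 427 = 427
    Σ(formed) = 3838 kJ
  ΔH_2 = 3960 − 3838 = +122 kJ
ΔH_1 − ΔH_2 = −712 kJ, so reaction 1 has the more negative ΔH; |ΔH_1 − ΔH_2| = 712 kJ.

Reaction 1, by 712 kJ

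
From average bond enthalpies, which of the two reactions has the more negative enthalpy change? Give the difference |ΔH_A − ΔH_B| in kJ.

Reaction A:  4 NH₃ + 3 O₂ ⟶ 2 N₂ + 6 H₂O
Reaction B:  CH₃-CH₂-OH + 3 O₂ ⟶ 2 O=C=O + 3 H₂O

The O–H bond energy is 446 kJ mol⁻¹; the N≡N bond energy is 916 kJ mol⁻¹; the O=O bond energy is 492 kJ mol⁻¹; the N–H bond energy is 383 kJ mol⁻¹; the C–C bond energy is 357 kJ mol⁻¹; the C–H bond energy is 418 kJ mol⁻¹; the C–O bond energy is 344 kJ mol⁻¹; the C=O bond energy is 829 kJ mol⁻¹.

Reaction A:
  Bonds broken (reactants):
    N–H: 12 × 383 = 4596
    O=O: 3 × 492 = 1476
    Σ(broken) = 6072 kJ
  Bonds formed (products):
    N≡N: 2 × 916 = 1832
    O–H: 12 × 446 = 5352
    Σ(formed) = 7184 kJ
  ΔH_A = 6072 − 7184 = −1112 kJ
Reaction B:
  Bonds broken (reactants):
    C–C: 1 × 357 = 357
    C–H: 5 × 418 = 2090
    C–O: 1 × 344 = 344
    O–H: 1 × 446 = 446
    O=O: 3 × 492 = 1476
    Σ(broken) = 4713 kJ
  Bonds formed (products):
    C=O: 4 × 829 = 3316
    O–H: 6 × 446 = 2676
    Σ(formed) = 5992 kJ
  ΔH_B = 4713 − 5992 = −1279 kJ
ΔH_A − ΔH_B = +167 kJ, so reaction B has the more negative ΔH; |ΔH_A − ΔH_B| = 167 kJ.

Reaction B, by 167 kJ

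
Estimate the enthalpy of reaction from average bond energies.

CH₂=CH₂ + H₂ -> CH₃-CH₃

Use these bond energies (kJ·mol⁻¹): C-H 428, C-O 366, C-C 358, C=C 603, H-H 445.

Bonds broken (reactants):
  C-H: 4 × 428 = 1712
  C=C: 1 × 603 = 603
  H-H: 1 × 445 = 445
  Σ(broken) = 2760 kJ
Bonds formed (products):
  C-C: 1 × 358 = 358
  C-H: 6 × 428 = 2568
  Σ(formed) = 2926 kJ
ΔH = Σ(broken) − Σ(formed) = 2760 − 2926 = −166 kJ

ΔH ≈ −166 kJ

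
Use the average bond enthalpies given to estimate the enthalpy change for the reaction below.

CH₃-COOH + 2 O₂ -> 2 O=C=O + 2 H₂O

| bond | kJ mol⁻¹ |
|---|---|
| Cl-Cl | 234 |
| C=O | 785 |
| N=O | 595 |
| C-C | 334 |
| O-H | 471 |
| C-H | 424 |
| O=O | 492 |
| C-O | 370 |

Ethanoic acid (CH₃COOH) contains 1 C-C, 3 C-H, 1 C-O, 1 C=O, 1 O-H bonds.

ΔH ≈ −808 kJ

Bonds broken (reactants):
  C-C: 1 × 334 = 334
  C-H: 3 × 424 = 1272
  C-O: 1 × 370 = 370
  C=O: 1 × 785 = 785
  O-H: 1 × 471 = 471
  O=O: 2 × 492 = 984
  Σ(broken) = 4216 kJ
Bonds formed (products):
  C=O: 4 × 785 = 3140
  O-H: 4 × 471 = 1884
  Σ(formed) = 5024 kJ
ΔH = Σ(broken) − Σ(formed) = 4216 − 5024 = −808 kJ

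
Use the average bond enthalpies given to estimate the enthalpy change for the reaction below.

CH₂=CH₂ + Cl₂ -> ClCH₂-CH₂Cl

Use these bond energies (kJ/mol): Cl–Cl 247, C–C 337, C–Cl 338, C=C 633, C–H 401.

Bonds broken (reactants):
  C–H: 4 × 401 = 1604
  C=C: 1 × 633 = 633
  Cl–Cl: 1 × 247 = 247
  Σ(broken) = 2484 kJ
Bonds formed (products):
  C–C: 1 × 337 = 337
  C–Cl: 2 × 338 = 676
  C–H: 4 × 401 = 1604
  Σ(formed) = 2617 kJ
ΔH = Σ(broken) − Σ(formed) = 2484 − 2617 = −133 kJ

ΔH ≈ −133 kJ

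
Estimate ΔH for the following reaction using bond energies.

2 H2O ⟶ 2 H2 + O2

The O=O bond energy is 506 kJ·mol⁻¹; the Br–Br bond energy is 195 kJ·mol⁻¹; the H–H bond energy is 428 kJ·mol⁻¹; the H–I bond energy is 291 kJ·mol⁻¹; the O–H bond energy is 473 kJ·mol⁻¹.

Bonds broken (reactants):
  O–H: 4 × 473 = 1892
  Σ(broken) = 1892 kJ
Bonds formed (products):
  H–H: 2 × 428 = 856
  O=O: 1 × 506 = 506
  Σ(formed) = 1362 kJ
ΔH = Σ(broken) − Σ(formed) = 1892 − 1362 = +530 kJ

ΔH ≈ +530 kJ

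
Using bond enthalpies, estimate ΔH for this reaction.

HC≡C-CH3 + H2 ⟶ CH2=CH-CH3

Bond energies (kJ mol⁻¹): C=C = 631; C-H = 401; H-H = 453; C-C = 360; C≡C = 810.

Bonds broken (reactants):
  C≡C: 1 × 810 = 810
  C-C: 1 × 360 = 360
  C-H: 4 × 401 = 1604
  H-H: 1 × 453 = 453
  Σ(broken) = 3227 kJ
Bonds formed (products):
  C-C: 1 × 360 = 360
  C-H: 6 × 401 = 2406
  C=C: 1 × 631 = 631
  Σ(formed) = 3397 kJ
ΔH = Σ(broken) − Σ(formed) = 3227 − 3397 = −170 kJ

ΔH ≈ −170 kJ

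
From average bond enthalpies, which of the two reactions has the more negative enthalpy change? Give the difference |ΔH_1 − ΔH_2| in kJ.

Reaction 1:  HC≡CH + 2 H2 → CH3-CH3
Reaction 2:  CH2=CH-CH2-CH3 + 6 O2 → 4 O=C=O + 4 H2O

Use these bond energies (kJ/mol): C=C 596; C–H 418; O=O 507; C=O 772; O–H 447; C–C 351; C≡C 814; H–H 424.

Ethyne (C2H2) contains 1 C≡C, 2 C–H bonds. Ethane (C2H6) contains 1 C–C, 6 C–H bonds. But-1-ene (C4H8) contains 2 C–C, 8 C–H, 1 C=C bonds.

Reaction 2, by 1707 kJ

Reaction 1:
  Bonds broken (reactants):
    C≡C: 1 × 814 = 814
    C–H: 2 × 418 = 836
    H–H: 2 × 424 = 848
    Σ(broken) = 2498 kJ
  Bonds formed (products):
    C–C: 1 × 351 = 351
    C–H: 6 × 418 = 2508
    Σ(formed) = 2859 kJ
  ΔH_1 = 2498 − 2859 = −361 kJ
Reaction 2:
  Bonds broken (reactants):
    C–C: 2 × 351 = 702
    C–H: 8 × 418 = 3344
    C=C: 1 × 596 = 596
    O=O: 6 × 507 = 3042
    Σ(broken) = 7684 kJ
  Bonds formed (products):
    C=O: 8 × 772 = 6176
    O–H: 8 × 447 = 3576
    Σ(formed) = 9752 kJ
  ΔH_2 = 7684 − 9752 = −2068 kJ
ΔH_1 − ΔH_2 = +1707 kJ, so reaction 2 has the more negative ΔH; |ΔH_1 − ΔH_2| = 1707 kJ.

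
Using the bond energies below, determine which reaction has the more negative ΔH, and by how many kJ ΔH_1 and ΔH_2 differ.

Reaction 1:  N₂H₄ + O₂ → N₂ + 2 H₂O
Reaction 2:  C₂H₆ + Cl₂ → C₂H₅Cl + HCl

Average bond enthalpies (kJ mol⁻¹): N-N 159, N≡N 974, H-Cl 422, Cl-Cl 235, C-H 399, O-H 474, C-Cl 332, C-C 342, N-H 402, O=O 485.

Reaction 1, by 498 kJ

Reaction 1:
  Bonds broken (reactants):
    N-H: 4 × 402 = 1608
    N-N: 1 × 159 = 159
    O=O: 1 × 485 = 485
    Σ(broken) = 2252 kJ
  Bonds formed (products):
    N≡N: 1 × 974 = 974
    O-H: 4 × 474 = 1896
    Σ(formed) = 2870 kJ
  ΔH_1 = 2252 − 2870 = −618 kJ
Reaction 2:
  Bonds broken (reactants):
    C-C: 1 × 342 = 342
    C-H: 6 × 399 = 2394
    Cl-Cl: 1 × 235 = 235
    Σ(broken) = 2971 kJ
  Bonds formed (products):
    C-C: 1 × 342 = 342
    C-Cl: 1 × 332 = 332
    C-H: 5 × 399 = 1995
    H-Cl: 1 × 422 = 422
    Σ(formed) = 3091 kJ
  ΔH_2 = 2971 − 3091 = −120 kJ
ΔH_1 − ΔH_2 = −498 kJ, so reaction 1 has the more negative ΔH; |ΔH_1 − ΔH_2| = 498 kJ.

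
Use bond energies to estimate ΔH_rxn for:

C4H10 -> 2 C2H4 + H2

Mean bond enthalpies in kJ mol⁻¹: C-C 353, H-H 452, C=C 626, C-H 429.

Bonds broken (reactants):
  C-C: 3 × 353 = 1059
  C-H: 10 × 429 = 4290
  Σ(broken) = 5349 kJ
Bonds formed (products):
  C-H: 8 × 429 = 3432
  C=C: 2 × 626 = 1252
  H-H: 1 × 452 = 452
  Σ(formed) = 5136 kJ
ΔH = Σ(broken) − Σ(formed) = 5349 − 5136 = +213 kJ

ΔH ≈ +213 kJ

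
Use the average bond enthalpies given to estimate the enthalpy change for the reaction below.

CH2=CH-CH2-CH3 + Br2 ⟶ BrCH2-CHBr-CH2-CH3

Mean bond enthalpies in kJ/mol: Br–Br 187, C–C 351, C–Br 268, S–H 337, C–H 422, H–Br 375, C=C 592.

Bonds broken (reactants):
  Br–Br: 1 × 187 = 187
  C–C: 2 × 351 = 702
  C–H: 8 × 422 = 3376
  C=C: 1 × 592 = 592
  Σ(broken) = 4857 kJ
Bonds formed (products):
  C–Br: 2 × 268 = 536
  C–C: 3 × 351 = 1053
  C–H: 8 × 422 = 3376
  Σ(formed) = 4965 kJ
ΔH = Σ(broken) − Σ(formed) = 4857 − 4965 = −108 kJ

ΔH ≈ −108 kJ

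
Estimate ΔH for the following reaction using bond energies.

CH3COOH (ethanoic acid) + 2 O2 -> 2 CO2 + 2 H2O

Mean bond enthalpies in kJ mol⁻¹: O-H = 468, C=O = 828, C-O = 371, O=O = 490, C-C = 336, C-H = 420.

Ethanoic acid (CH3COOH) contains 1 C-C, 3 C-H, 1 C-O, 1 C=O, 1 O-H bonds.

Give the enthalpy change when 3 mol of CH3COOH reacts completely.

ΔH = −2823 kJ

Bonds broken (reactants):
  C-C: 1 × 336 = 336
  C-H: 3 × 420 = 1260
  C-O: 1 × 371 = 371
  C=O: 1 × 828 = 828
  O-H: 1 × 468 = 468
  O=O: 2 × 490 = 980
  Σ(broken) = 4243 kJ
Bonds formed (products):
  C=O: 4 × 828 = 3312
  O-H: 4 × 468 = 1872
  Σ(formed) = 5184 kJ
ΔH = Σ(broken) − Σ(formed) = 4243 − 5184 = −941 kJ
For 3× the reaction as written: 3 × (−941) = −2823 kJ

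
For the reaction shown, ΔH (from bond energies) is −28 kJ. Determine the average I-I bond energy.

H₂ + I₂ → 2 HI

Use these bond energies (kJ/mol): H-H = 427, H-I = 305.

Let D be the I-I bond energy.
Σ(broken) = 1×427 + 1×D = 427 + D
Σ(formed) = 2×305 = 610
ΔH = Σ(broken) − Σ(formed) = (427 + D) − (610) = −183 + D
Setting this equal to −28 kJ gives D = 155 kJ/mol.

D(I-I) ≈ 155 kJ/mol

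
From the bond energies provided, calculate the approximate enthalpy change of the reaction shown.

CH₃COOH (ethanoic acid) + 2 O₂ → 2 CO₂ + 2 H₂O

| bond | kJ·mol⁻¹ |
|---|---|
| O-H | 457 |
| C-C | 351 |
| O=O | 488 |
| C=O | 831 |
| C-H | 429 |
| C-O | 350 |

ΔH ≈ −900 kJ

Bonds broken (reactants):
  C-C: 1 × 351 = 351
  C-H: 3 × 429 = 1287
  C-O: 1 × 350 = 350
  C=O: 1 × 831 = 831
  O-H: 1 × 457 = 457
  O=O: 2 × 488 = 976
  Σ(broken) = 4252 kJ
Bonds formed (products):
  C=O: 4 × 831 = 3324
  O-H: 4 × 457 = 1828
  Σ(formed) = 5152 kJ
ΔH = Σ(broken) − Σ(formed) = 4252 − 5152 = −900 kJ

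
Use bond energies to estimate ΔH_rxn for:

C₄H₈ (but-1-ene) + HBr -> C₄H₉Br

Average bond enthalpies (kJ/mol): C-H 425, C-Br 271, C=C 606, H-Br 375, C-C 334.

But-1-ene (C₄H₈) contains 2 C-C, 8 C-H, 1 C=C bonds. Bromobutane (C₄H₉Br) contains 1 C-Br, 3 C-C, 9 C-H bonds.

Bonds broken (reactants):
  C-C: 2 × 334 = 668
  C-H: 8 × 425 = 3400
  C=C: 1 × 606 = 606
  H-Br: 1 × 375 = 375
  Σ(broken) = 5049 kJ
Bonds formed (products):
  C-Br: 1 × 271 = 271
  C-C: 3 × 334 = 1002
  C-H: 9 × 425 = 3825
  Σ(formed) = 5098 kJ
ΔH = Σ(broken) − Σ(formed) = 5049 − 5098 = −49 kJ

ΔH ≈ −49 kJ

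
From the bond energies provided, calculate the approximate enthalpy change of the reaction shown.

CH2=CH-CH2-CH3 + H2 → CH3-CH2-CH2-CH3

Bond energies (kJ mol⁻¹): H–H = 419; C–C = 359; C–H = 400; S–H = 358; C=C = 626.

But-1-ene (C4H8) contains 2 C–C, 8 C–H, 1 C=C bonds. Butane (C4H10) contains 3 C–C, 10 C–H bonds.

Bonds broken (reactants):
  C–C: 2 × 359 = 718
  C–H: 8 × 400 = 3200
  C=C: 1 × 626 = 626
  H–H: 1 × 419 = 419
  Σ(broken) = 4963 kJ
Bonds formed (products):
  C–C: 3 × 359 = 1077
  C–H: 10 × 400 = 4000
  Σ(formed) = 5077 kJ
ΔH = Σ(broken) − Σ(formed) = 4963 − 5077 = −114 kJ

ΔH ≈ −114 kJ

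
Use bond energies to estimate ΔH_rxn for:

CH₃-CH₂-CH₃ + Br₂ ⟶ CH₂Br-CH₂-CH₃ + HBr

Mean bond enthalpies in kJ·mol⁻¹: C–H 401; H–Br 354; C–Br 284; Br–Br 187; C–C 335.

ΔH ≈ −50 kJ

Bonds broken (reactants):
  Br–Br: 1 × 187 = 187
  C–C: 2 × 335 = 670
  C–H: 8 × 401 = 3208
  Σ(broken) = 4065 kJ
Bonds formed (products):
  C–Br: 1 × 284 = 284
  C–C: 2 × 335 = 670
  C–H: 7 × 401 = 2807
  H–Br: 1 × 354 = 354
  Σ(formed) = 4115 kJ
ΔH = Σ(broken) − Σ(formed) = 4065 − 4115 = −50 kJ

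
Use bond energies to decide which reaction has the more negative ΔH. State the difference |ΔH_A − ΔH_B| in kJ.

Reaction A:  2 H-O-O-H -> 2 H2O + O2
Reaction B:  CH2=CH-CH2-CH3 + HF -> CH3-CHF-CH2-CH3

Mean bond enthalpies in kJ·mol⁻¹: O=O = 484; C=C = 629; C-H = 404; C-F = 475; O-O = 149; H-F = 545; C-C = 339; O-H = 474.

Reaction A, by 142 kJ

Reaction A:
  Bonds broken (reactants):
    O-H: 4 × 474 = 1896
    O-O: 2 × 149 = 298
    Σ(broken) = 2194 kJ
  Bonds formed (products):
    O-H: 4 × 474 = 1896
    O=O: 1 × 484 = 484
    Σ(formed) = 2380 kJ
  ΔH_A = 2194 − 2380 = −186 kJ
Reaction B:
  Bonds broken (reactants):
    C-C: 2 × 339 = 678
    C-H: 8 × 404 = 3232
    C=C: 1 × 629 = 629
    H-F: 1 × 545 = 545
    Σ(broken) = 5084 kJ
  Bonds formed (products):
    C-C: 3 × 339 = 1017
    C-F: 1 × 475 = 475
    C-H: 9 × 404 = 3636
    Σ(formed) = 5128 kJ
  ΔH_B = 5084 − 5128 = −44 kJ
ΔH_A − ΔH_B = −142 kJ, so reaction A has the more negative ΔH; |ΔH_A − ΔH_B| = 142 kJ.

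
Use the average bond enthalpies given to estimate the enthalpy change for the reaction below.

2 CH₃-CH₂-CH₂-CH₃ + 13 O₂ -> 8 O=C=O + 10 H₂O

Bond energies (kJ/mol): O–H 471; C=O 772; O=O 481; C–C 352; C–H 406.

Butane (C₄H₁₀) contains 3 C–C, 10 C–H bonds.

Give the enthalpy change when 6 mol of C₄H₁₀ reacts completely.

Bonds broken (reactants):
  C–C: 6 × 352 = 2112
  C–H: 20 × 406 = 8120
  O=O: 13 × 481 = 6253
  Σ(broken) = 16485 kJ
Bonds formed (products):
  C=O: 16 × 772 = 12352
  O–H: 20 × 471 = 9420
  Σ(formed) = 21772 kJ
ΔH = Σ(broken) − Σ(formed) = 16485 − 21772 = −5287 kJ
For 3× the reaction as written: 3 × (−5287) = −15861 kJ

ΔH = −15861 kJ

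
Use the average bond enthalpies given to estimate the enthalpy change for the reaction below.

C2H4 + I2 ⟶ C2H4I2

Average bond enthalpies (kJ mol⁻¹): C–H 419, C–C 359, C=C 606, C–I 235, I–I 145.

Bonds broken (reactants):
  C–H: 4 × 419 = 1676
  C=C: 1 × 606 = 606
  I–I: 1 × 145 = 145
  Σ(broken) = 2427 kJ
Bonds formed (products):
  C–C: 1 × 359 = 359
  C–H: 4 × 419 = 1676
  C–I: 2 × 235 = 470
  Σ(formed) = 2505 kJ
ΔH = Σ(broken) − Σ(formed) = 2427 − 2505 = −78 kJ

ΔH ≈ −78 kJ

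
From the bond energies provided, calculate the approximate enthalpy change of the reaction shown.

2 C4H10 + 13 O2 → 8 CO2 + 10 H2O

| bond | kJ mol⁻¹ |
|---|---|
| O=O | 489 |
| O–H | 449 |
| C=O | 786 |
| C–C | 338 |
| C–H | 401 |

ΔH ≈ −5151 kJ

Bonds broken (reactants):
  C–C: 6 × 338 = 2028
  C–H: 20 × 401 = 8020
  O=O: 13 × 489 = 6357
  Σ(broken) = 16405 kJ
Bonds formed (products):
  C=O: 16 × 786 = 12576
  O–H: 20 × 449 = 8980
  Σ(formed) = 21556 kJ
ΔH = Σ(broken) − Σ(formed) = 16405 − 21556 = −5151 kJ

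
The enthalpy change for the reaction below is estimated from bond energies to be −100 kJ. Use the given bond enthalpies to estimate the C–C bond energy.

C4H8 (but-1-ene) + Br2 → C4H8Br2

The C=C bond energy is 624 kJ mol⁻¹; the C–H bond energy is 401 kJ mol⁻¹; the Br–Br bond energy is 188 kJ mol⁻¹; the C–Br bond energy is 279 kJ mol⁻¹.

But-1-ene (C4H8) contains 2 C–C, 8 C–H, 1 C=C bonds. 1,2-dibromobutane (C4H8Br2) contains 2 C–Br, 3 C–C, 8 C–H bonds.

Let D be the C–C bond energy.
Σ(broken) = 1×188 + 2×D + 8×401 + 1×624 = 4020 + 2D
Σ(formed) = 2×279 + 3×D + 8×401 = 3766 + 3D
ΔH = Σ(broken) − Σ(formed) = (4020 + 2D) − (3766 + 3D) = +254 − D
Setting this equal to −100 kJ gives D = 354 kJ/mol.

D(C–C) ≈ 354 kJ/mol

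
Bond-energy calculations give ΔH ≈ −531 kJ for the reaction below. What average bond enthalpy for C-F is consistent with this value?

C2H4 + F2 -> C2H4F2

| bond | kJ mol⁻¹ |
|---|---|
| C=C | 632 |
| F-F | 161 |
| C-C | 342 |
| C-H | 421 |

D(C-F) ≈ 491 kJ/mol

Let D be the C-F bond energy.
Σ(broken) = 4×421 + 1×632 + 1×161 = 2477
Σ(formed) = 1×342 + 2×D + 4×421 = 2026 + 2D
ΔH = Σ(broken) − Σ(formed) = (2477) − (2026 + 2D) = +451 − 2D
Setting this equal to −531 kJ gives 2D = 982, so D = 491 kJ/mol.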